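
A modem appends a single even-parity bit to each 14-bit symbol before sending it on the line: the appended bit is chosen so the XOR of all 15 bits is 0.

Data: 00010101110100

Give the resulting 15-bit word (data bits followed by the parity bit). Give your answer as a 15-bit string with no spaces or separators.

000101011101000

XOR of the 14 data bits: 0⊕0⊕0⊕1⊕0⊕1⊕0⊕1⊕1⊕1⊕0⊕1⊕0⊕0 = 0
Parity bit = 0 (so all 15 bits XOR to 0).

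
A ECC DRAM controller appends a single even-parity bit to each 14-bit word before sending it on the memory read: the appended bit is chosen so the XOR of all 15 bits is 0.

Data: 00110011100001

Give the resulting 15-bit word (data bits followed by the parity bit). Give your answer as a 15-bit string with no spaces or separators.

001100111000010

XOR of the 14 data bits: 0⊕0⊕1⊕1⊕0⊕0⊕1⊕1⊕1⊕0⊕0⊕0⊕0⊕1 = 0
Parity bit = 0 (so all 15 bits XOR to 0).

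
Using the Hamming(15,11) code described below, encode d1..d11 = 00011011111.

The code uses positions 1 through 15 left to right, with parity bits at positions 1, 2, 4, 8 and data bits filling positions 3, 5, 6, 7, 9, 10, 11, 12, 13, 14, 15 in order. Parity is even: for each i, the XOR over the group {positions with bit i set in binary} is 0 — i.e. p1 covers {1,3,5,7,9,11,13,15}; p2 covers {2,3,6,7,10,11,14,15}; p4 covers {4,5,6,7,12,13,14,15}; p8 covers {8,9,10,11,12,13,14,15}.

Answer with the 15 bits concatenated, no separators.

100100101011111

Place data at non-parity positions: p1 p2 0 p4 0 0 1 p8 1 0 1 1 1 1 1
p1 (pos 1,3,5,7,9,11,13,15): XOR of data positions = 0⊕0⊕1⊕1⊕1⊕1⊕1 = 1
p2 (pos 2,3,6,7,10,11,14,15): XOR of data positions = 0⊕0⊕1⊕0⊕1⊕1⊕1 = 0
p4 (pos 4,5,6,7,12,13,14,15): XOR of data positions = 0⊕0⊕1⊕1⊕1⊕1⊕1 = 1
p8 (pos 8,9,10,11,12,13,14,15): XOR of data positions = 1⊕0⊕1⊕1⊕1⊕1⊕1 = 0
Codeword: 100100101011111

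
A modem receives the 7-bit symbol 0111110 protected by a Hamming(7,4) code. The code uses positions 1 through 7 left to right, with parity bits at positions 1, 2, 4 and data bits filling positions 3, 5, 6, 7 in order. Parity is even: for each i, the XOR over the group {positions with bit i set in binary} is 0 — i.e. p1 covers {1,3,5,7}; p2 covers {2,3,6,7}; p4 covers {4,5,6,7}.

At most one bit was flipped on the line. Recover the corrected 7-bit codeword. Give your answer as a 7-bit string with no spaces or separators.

s1 (pos 1,3,5,7): 0⊕1⊕1⊕0 = 0
s2 (pos 2,3,6,7): 1⊕1⊕1⊕0 = 1
s4 (pos 4,5,6,7): 1⊕1⊕1⊕0 = 1
Syndrome s4…s1 = 110 → error at position 6.
Flip position 6: 0111110 → 0111100

0111100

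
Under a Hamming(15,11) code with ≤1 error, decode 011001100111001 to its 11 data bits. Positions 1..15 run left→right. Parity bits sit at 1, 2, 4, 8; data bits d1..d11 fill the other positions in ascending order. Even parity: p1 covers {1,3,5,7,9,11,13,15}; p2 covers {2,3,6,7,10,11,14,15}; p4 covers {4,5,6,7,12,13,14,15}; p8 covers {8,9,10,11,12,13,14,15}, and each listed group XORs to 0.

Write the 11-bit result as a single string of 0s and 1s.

s1 (pos 1,3,5,7,9,11,13,15): 0⊕1⊕0⊕1⊕0⊕1⊕0⊕1 = 0
s2 (pos 2,3,6,7,10,11,14,15): 1⊕1⊕1⊕1⊕1⊕1⊕0⊕1 = 1
s4 (pos 4,5,6,7,12,13,14,15): 0⊕0⊕1⊕1⊕1⊕0⊕0⊕1 = 0
s8 (pos 8,9,10,11,12,13,14,15): 0⊕0⊕1⊕1⊕1⊕0⊕0⊕1 = 0
Syndrome s8…s1 = 0010 → error at position 2.
Flip position 2: 011001100111001 → 001001100111001
Read data bits from positions 3,5,6,7,9,10,11,12,13,14,15: 10110111001

10110111001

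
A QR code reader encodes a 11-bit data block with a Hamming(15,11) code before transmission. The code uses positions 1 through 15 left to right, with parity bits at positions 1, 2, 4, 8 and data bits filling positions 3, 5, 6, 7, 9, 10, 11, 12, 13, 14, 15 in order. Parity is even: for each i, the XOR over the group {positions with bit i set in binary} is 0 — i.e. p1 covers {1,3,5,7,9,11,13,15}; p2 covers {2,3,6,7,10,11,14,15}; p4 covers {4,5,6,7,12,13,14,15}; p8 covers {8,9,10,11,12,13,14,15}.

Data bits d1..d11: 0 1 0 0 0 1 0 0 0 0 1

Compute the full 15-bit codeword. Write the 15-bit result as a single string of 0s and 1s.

000010000100001

Place data at non-parity positions: p1 p2 0 p4 1 0 0 p8 0 1 0 0 0 0 1
p1 (pos 1,3,5,7,9,11,13,15): XOR of data positions = 0⊕1⊕0⊕0⊕0⊕0⊕1 = 0
p2 (pos 2,3,6,7,10,11,14,15): XOR of data positions = 0⊕0⊕0⊕1⊕0⊕0⊕1 = 0
p4 (pos 4,5,6,7,12,13,14,15): XOR of data positions = 1⊕0⊕0⊕0⊕0⊕0⊕1 = 0
p8 (pos 8,9,10,11,12,13,14,15): XOR of data positions = 0⊕1⊕0⊕0⊕0⊕0⊕1 = 0
Codeword: 000010000100001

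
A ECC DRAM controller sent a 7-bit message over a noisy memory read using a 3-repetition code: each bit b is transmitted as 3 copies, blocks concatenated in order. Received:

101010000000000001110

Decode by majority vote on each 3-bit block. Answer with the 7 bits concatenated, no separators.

Block 1 (101): 2 ones → 1
Block 2 (010): 1 one → 0
Block 3 (000): 0 ones → 0
Block 4 (000): 0 ones → 0
Block 5 (000): 0 ones → 0
Block 6 (001): 1 one → 0
Block 7 (110): 2 ones → 1

1000001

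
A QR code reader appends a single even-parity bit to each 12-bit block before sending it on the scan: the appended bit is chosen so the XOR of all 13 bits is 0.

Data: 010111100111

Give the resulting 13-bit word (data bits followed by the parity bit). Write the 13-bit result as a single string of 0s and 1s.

XOR of the 12 data bits: 0⊕1⊕0⊕1⊕1⊕1⊕1⊕0⊕0⊕1⊕1⊕1 = 0
Parity bit = 0 (so all 13 bits XOR to 0).

0101111001110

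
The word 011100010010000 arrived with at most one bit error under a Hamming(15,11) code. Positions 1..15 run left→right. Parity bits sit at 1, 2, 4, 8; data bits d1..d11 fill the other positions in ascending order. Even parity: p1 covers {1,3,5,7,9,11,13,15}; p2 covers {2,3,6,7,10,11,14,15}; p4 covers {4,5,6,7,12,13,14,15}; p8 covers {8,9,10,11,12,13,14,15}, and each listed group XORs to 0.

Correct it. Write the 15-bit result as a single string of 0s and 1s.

011101010010000

s1 (pos 1,3,5,7,9,11,13,15): 0⊕1⊕0⊕0⊕0⊕1⊕0⊕0 = 0
s2 (pos 2,3,6,7,10,11,14,15): 1⊕1⊕0⊕0⊕0⊕1⊕0⊕0 = 1
s4 (pos 4,5,6,7,12,13,14,15): 1⊕0⊕0⊕0⊕0⊕0⊕0⊕0 = 1
s8 (pos 8,9,10,11,12,13,14,15): 1⊕0⊕0⊕1⊕0⊕0⊕0⊕0 = 0
Syndrome s8…s1 = 0110 → error at position 6.
Flip position 6: 011100010010000 → 011101010010000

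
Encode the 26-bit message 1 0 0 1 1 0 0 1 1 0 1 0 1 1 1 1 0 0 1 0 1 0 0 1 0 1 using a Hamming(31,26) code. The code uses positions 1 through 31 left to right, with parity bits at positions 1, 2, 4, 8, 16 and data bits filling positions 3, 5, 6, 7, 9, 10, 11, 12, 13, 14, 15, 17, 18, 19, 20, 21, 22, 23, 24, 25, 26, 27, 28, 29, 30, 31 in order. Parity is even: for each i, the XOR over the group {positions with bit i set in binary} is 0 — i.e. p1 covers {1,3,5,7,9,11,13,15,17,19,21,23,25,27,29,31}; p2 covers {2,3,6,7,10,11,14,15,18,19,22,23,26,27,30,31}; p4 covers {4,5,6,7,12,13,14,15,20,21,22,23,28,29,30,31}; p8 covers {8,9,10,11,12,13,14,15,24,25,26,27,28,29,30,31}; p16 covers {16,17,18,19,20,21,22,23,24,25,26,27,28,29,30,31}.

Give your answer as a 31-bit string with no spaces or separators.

Place data at non-parity positions: p1 p2 1 p4 0 0 1 p8 1 0 0 1 1 0 1 p16 0 1 1 1 1 0 0 1 0 1 0 0 1 0 1
p1 (pos 1,3,5,7,9,11,13,15,17,19,21,23,25,27,29,31): XOR of data positions = 1⊕0⊕1⊕1⊕0⊕1⊕1⊕0⊕1⊕1⊕0⊕0⊕0⊕1⊕1 = 1
p2 (pos 2,3,6,7,10,11,14,15,18,19,22,23,26,27,30,31): XOR of data positions = 1⊕0⊕1⊕0⊕0⊕0⊕1⊕1⊕1⊕0⊕0⊕1⊕0⊕0⊕1 = 1
p4 (pos 4,5,6,7,12,13,14,15,20,21,22,23,28,29,30,31): XOR of data positions = 0⊕0⊕1⊕1⊕1⊕0⊕1⊕1⊕1⊕0⊕0⊕0⊕1⊕0⊕1 = 0
p8 (pos 8,9,10,11,12,13,14,15,24,25,26,27,28,29,30,31): XOR of data positions = 1⊕0⊕0⊕1⊕1⊕0⊕1⊕1⊕0⊕1⊕0⊕0⊕1⊕0⊕1 = 0
p16 (pos 16,17,18,19,20,21,22,23,24,25,26,27,28,29,30,31): XOR of data positions = 0⊕1⊕1⊕1⊕1⊕0⊕0⊕1⊕0⊕1⊕0⊕0⊕1⊕0⊕1 = 0
Codeword: 1110001010011010011110010100101

1110001010011010011110010100101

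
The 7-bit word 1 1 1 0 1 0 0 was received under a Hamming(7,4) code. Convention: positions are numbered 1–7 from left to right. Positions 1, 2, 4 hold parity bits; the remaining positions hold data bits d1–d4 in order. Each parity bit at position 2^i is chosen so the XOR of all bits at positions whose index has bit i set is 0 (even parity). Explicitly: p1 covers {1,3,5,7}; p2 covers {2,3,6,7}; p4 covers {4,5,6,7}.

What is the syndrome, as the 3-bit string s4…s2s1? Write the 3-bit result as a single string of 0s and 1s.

s1 (pos 1,3,5,7): 1⊕1⊕1⊕0 = 1
s2 (pos 2,3,6,7): 1⊕1⊕0⊕0 = 0
s4 (pos 4,5,6,7): 0⊕1⊕0⊕0 = 1
Syndrome s4…s1 = 101 → error at position 5.

101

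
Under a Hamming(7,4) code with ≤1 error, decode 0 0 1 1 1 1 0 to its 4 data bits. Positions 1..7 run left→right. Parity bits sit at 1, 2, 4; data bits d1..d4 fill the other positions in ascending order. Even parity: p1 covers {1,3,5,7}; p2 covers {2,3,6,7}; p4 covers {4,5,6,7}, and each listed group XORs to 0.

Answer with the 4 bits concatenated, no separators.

s1 (pos 1,3,5,7): 0⊕1⊕1⊕0 = 0
s2 (pos 2,3,6,7): 0⊕1⊕1⊕0 = 0
s4 (pos 4,5,6,7): 1⊕1⊕1⊕0 = 1
Syndrome s4…s1 = 100 → error at position 4.
Flip position 4: 0011110 → 0010110
Read data bits from positions 3,5,6,7: 1110

1110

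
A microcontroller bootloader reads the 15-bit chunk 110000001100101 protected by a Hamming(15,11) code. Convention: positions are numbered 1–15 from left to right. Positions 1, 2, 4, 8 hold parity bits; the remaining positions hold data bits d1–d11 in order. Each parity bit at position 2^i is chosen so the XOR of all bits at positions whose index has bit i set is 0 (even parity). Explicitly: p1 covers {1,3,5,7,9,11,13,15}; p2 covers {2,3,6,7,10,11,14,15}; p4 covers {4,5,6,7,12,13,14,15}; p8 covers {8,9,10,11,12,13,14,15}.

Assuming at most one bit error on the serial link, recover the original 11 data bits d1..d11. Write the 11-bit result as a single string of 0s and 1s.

s1 (pos 1,3,5,7,9,11,13,15): 1⊕0⊕0⊕0⊕1⊕0⊕1⊕1 = 0
s2 (pos 2,3,6,7,10,11,14,15): 1⊕0⊕0⊕0⊕1⊕0⊕0⊕1 = 1
s4 (pos 4,5,6,7,12,13,14,15): 0⊕0⊕0⊕0⊕0⊕1⊕0⊕1 = 0
s8 (pos 8,9,10,11,12,13,14,15): 0⊕1⊕1⊕0⊕0⊕1⊕0⊕1 = 0
Syndrome s8…s1 = 0010 → error at position 2.
Flip position 2: 110000001100101 → 100000001100101
Read data bits from positions 3,5,6,7,9,10,11,12,13,14,15: 00001100101

00001100101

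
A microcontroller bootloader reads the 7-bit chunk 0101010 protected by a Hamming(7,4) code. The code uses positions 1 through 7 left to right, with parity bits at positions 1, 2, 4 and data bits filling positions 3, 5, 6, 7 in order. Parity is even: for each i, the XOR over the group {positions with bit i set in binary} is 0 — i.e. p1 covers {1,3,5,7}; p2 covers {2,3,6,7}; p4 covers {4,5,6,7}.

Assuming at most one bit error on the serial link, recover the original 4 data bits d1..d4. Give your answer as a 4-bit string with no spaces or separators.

s1 (pos 1,3,5,7): 0⊕0⊕0⊕0 = 0
s2 (pos 2,3,6,7): 1⊕0⊕1⊕0 = 0
s4 (pos 4,5,6,7): 1⊕0⊕1⊕0 = 0
Syndrome s4…s1 = 000 → no error.
Read data bits from positions 3,5,6,7: 0010

0010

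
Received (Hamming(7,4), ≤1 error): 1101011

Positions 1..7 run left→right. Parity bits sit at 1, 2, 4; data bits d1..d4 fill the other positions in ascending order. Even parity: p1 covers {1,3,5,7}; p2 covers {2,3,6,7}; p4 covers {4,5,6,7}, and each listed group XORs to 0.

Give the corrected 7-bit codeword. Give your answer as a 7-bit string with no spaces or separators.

s1 (pos 1,3,5,7): 1⊕0⊕0⊕1 = 0
s2 (pos 2,3,6,7): 1⊕0⊕1⊕1 = 1
s4 (pos 4,5,6,7): 1⊕0⊕1⊕1 = 1
Syndrome s4…s1 = 110 → error at position 6.
Flip position 6: 1101011 → 1101001

1101001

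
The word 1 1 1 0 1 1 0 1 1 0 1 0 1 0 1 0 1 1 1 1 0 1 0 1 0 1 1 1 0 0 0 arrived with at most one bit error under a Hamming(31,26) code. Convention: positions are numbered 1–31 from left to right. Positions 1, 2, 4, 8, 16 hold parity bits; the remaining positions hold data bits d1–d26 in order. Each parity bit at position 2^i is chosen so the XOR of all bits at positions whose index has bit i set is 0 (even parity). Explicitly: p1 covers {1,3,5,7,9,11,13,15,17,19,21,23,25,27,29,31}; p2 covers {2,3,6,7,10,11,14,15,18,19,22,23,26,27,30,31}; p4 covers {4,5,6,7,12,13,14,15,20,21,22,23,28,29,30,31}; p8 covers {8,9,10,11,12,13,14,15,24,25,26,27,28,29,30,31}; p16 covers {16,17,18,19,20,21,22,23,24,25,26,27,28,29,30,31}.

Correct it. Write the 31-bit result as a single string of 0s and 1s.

s1 (pos 1,3,5,7,9,11,13,15,17,19,21,23,25,27,29,31): 1⊕1⊕1⊕0⊕1⊕1⊕1⊕1⊕1⊕1⊕0⊕0⊕0⊕1⊕0⊕0 = 0
s2 (pos 2,3,6,7,10,11,14,15,18,19,22,23,26,27,30,31): 1⊕1⊕1⊕0⊕0⊕1⊕0⊕1⊕1⊕1⊕1⊕0⊕1⊕1⊕0⊕0 = 0
s4 (pos 4,5,6,7,12,13,14,15,20,21,22,23,28,29,30,31): 0⊕1⊕1⊕0⊕0⊕1⊕0⊕1⊕1⊕0⊕1⊕0⊕1⊕0⊕0⊕0 = 1
s8 (pos 8,9,10,11,12,13,14,15,24,25,26,27,28,29,30,31): 1⊕1⊕0⊕1⊕0⊕1⊕0⊕1⊕1⊕0⊕1⊕1⊕1⊕0⊕0⊕0 = 1
s16 (pos 16,17,18,19,20,21,22,23,24,25,26,27,28,29,30,31): 0⊕1⊕1⊕1⊕1⊕0⊕1⊕0⊕1⊕0⊕1⊕1⊕1⊕0⊕0⊕0 = 1
Syndrome s16…s1 = 11100 → error at position 28.
Flip position 28: 1110110110101010111101010111000 → 1110110110101010111101010110000

1110110110101010111101010110000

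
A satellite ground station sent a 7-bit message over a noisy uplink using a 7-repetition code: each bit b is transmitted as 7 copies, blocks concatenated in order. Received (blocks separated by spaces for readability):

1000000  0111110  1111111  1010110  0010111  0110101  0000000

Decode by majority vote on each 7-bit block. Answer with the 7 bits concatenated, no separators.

Block 1 (1000000): 1 one → 0
Block 2 (0111110): 5 ones → 1
Block 3 (1111111): 7 ones → 1
Block 4 (1010110): 4 ones → 1
Block 5 (0010111): 4 ones → 1
Block 6 (0110101): 4 ones → 1
Block 7 (0000000): 0 ones → 0

0111110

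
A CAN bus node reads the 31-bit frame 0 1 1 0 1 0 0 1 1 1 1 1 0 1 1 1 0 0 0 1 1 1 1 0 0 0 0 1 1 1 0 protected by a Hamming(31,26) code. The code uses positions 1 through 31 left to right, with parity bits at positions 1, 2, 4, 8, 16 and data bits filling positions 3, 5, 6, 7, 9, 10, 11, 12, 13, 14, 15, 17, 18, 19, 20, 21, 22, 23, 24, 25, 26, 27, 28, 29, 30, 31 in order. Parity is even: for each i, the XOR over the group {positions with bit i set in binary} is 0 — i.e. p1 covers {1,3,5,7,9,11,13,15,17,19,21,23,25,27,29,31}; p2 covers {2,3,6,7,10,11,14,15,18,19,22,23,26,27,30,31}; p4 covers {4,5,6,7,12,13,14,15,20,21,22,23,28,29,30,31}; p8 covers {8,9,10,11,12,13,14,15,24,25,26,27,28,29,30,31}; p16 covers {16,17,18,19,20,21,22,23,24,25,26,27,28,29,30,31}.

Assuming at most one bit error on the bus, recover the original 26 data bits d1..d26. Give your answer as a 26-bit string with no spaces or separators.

s1 (pos 1,3,5,7,9,11,13,15,17,19,21,23,25,27,29,31): 0⊕1⊕1⊕0⊕1⊕1⊕0⊕1⊕0⊕0⊕1⊕1⊕0⊕0⊕1⊕0 = 0
s2 (pos 2,3,6,7,10,11,14,15,18,19,22,23,26,27,30,31): 1⊕1⊕0⊕0⊕1⊕1⊕1⊕1⊕0⊕0⊕1⊕1⊕0⊕0⊕1⊕0 = 1
s4 (pos 4,5,6,7,12,13,14,15,20,21,22,23,28,29,30,31): 0⊕1⊕0⊕0⊕1⊕0⊕1⊕1⊕1⊕1⊕1⊕1⊕1⊕1⊕1⊕0 = 1
s8 (pos 8,9,10,11,12,13,14,15,24,25,26,27,28,29,30,31): 1⊕1⊕1⊕1⊕1⊕0⊕1⊕1⊕0⊕0⊕0⊕0⊕1⊕1⊕1⊕0 = 0
s16 (pos 16,17,18,19,20,21,22,23,24,25,26,27,28,29,30,31): 1⊕0⊕0⊕0⊕1⊕1⊕1⊕1⊕0⊕0⊕0⊕0⊕1⊕1⊕1⊕0 = 0
Syndrome s16…s1 = 00110 → error at position 6.
Flip position 6: 0110100111110111000111100001110 → 0110110111110111000111100001110
Read data bits from positions 3,5,6,7,9,10,11,12,13,14,15,17,18,19,20,21,22,23,24,25,26,27,28,29,30,31: 11101111011000111100001110

11101111011000111100001110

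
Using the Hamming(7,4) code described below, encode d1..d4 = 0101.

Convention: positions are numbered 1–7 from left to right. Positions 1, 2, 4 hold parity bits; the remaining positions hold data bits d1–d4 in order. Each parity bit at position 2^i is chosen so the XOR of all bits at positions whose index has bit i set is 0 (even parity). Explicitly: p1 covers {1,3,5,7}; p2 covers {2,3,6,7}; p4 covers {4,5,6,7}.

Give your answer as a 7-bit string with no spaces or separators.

Place data at non-parity positions: p1 p2 0 p4 1 0 1
p1 (pos 1,3,5,7): XOR of data positions = 0⊕1⊕1 = 0
p2 (pos 2,3,6,7): XOR of data positions = 0⊕0⊕1 = 1
p4 (pos 4,5,6,7): XOR of data positions = 1⊕0⊕1 = 0
Codeword: 0100101

0100101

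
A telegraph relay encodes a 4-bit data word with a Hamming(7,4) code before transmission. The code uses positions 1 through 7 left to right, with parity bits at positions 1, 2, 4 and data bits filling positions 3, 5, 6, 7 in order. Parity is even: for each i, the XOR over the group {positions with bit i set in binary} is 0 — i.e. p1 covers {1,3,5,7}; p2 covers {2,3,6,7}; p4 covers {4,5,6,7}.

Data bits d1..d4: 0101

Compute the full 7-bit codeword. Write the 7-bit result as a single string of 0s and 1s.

0100101

Place data at non-parity positions: p1 p2 0 p4 1 0 1
p1 (pos 1,3,5,7): XOR of data positions = 0⊕1⊕1 = 0
p2 (pos 2,3,6,7): XOR of data positions = 0⊕0⊕1 = 1
p4 (pos 4,5,6,7): XOR of data positions = 1⊕0⊕1 = 0
Codeword: 0100101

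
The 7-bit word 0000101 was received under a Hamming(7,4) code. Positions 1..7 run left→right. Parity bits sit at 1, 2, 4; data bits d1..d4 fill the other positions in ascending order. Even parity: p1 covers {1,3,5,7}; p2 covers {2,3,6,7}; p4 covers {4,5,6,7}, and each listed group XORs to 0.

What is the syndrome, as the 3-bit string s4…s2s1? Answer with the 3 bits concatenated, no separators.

s1 (pos 1,3,5,7): 0⊕0⊕1⊕1 = 0
s2 (pos 2,3,6,7): 0⊕0⊕0⊕1 = 1
s4 (pos 4,5,6,7): 0⊕1⊕0⊕1 = 0
Syndrome s4…s1 = 010 → error at position 2.

010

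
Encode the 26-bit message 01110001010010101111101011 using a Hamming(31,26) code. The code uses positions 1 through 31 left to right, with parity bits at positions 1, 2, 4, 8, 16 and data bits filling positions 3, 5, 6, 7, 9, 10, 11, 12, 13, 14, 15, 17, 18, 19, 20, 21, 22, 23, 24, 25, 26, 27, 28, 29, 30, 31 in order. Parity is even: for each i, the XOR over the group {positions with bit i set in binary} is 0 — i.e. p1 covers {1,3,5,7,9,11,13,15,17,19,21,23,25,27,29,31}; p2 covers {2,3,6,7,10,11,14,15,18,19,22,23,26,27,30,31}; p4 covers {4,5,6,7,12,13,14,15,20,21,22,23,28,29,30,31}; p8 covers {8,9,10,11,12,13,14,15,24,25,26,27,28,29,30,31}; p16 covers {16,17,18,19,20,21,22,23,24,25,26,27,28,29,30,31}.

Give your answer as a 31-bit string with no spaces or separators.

1101111000010100010101111101011

Place data at non-parity positions: p1 p2 0 p4 1 1 1 p8 0 0 0 1 0 1 0 p16 0 1 0 1 0 1 1 1 1 1 0 1 0 1 1
p1 (pos 1,3,5,7,9,11,13,15,17,19,21,23,25,27,29,31): XOR of data positions = 0⊕1⊕1⊕0⊕0⊕0⊕0⊕0⊕0⊕0⊕1⊕1⊕0⊕0⊕1 = 1
p2 (pos 2,3,6,7,10,11,14,15,18,19,22,23,26,27,30,31): XOR of data positions = 0⊕1⊕1⊕0⊕0⊕1⊕0⊕1⊕0⊕1⊕1⊕1⊕0⊕1⊕1 = 1
p4 (pos 4,5,6,7,12,13,14,15,20,21,22,23,28,29,30,31): XOR of data positions = 1⊕1⊕1⊕1⊕0⊕1⊕0⊕1⊕0⊕1⊕1⊕1⊕0⊕1⊕1 = 1
p8 (pos 8,9,10,11,12,13,14,15,24,25,26,27,28,29,30,31): XOR of data positions = 0⊕0⊕0⊕1⊕0⊕1⊕0⊕1⊕1⊕1⊕0⊕1⊕0⊕1⊕1 = 0
p16 (pos 16,17,18,19,20,21,22,23,24,25,26,27,28,29,30,31): XOR of data positions = 0⊕1⊕0⊕1⊕0⊕1⊕1⊕1⊕1⊕1⊕0⊕1⊕0⊕1⊕1 = 0
Codeword: 1101111000010100010101111101011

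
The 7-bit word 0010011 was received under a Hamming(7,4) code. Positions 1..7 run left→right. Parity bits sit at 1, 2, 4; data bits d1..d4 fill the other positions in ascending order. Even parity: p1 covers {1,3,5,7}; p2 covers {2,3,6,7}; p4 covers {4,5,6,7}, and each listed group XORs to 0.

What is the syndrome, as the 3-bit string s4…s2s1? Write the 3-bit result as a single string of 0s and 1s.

s1 (pos 1,3,5,7): 0⊕1⊕0⊕1 = 0
s2 (pos 2,3,6,7): 0⊕1⊕1⊕1 = 1
s4 (pos 4,5,6,7): 0⊕0⊕1⊕1 = 0
Syndrome s4…s1 = 010 → error at position 2.

010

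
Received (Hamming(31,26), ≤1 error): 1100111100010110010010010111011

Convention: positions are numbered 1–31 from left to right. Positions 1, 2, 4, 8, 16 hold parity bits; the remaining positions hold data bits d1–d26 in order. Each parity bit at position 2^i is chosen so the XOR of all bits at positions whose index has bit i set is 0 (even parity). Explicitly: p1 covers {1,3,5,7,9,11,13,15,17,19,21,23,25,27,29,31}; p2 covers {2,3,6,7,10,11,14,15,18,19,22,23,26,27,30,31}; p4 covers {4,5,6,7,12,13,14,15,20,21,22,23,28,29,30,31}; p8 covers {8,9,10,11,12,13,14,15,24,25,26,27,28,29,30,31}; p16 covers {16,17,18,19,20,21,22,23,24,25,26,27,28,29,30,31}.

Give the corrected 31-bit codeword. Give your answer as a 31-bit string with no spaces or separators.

0100111100010110010010010111011

s1 (pos 1,3,5,7,9,11,13,15,17,19,21,23,25,27,29,31): 1⊕0⊕1⊕1⊕0⊕0⊕0⊕1⊕0⊕0⊕1⊕0⊕0⊕1⊕0⊕1 = 1
s2 (pos 2,3,6,7,10,11,14,15,18,19,22,23,26,27,30,31): 1⊕0⊕1⊕1⊕0⊕0⊕1⊕1⊕1⊕0⊕0⊕0⊕1⊕1⊕1⊕1 = 0
s4 (pos 4,5,6,7,12,13,14,15,20,21,22,23,28,29,30,31): 0⊕1⊕1⊕1⊕1⊕0⊕1⊕1⊕0⊕1⊕0⊕0⊕1⊕0⊕1⊕1 = 0
s8 (pos 8,9,10,11,12,13,14,15,24,25,26,27,28,29,30,31): 1⊕0⊕0⊕0⊕1⊕0⊕1⊕1⊕1⊕0⊕1⊕1⊕1⊕0⊕1⊕1 = 0
s16 (pos 16,17,18,19,20,21,22,23,24,25,26,27,28,29,30,31): 0⊕0⊕1⊕0⊕0⊕1⊕0⊕0⊕1⊕0⊕1⊕1⊕1⊕0⊕1⊕1 = 0
Syndrome s16…s1 = 00001 → error at position 1.
Flip position 1: 1100111100010110010010010111011 → 0100111100010110010010010111011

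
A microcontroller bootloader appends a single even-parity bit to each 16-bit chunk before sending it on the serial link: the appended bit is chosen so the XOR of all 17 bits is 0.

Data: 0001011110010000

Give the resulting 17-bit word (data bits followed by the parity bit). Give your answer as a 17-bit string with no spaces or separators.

XOR of the 16 data bits: 0⊕0⊕0⊕1⊕0⊕1⊕1⊕1⊕1⊕0⊕0⊕1⊕0⊕0⊕0⊕0 = 0
Parity bit = 0 (so all 17 bits XOR to 0).

00010111100100000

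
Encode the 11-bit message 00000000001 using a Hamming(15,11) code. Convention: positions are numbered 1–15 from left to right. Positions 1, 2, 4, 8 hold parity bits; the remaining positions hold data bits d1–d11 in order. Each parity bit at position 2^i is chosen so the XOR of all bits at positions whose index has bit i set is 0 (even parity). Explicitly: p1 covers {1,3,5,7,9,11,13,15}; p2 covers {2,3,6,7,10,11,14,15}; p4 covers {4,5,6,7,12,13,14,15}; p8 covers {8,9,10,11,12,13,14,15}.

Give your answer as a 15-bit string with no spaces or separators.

110100010000001

Place data at non-parity positions: p1 p2 0 p4 0 0 0 p8 0 0 0 0 0 0 1
p1 (pos 1,3,5,7,9,11,13,15): XOR of data positions = 0⊕0⊕0⊕0⊕0⊕0⊕1 = 1
p2 (pos 2,3,6,7,10,11,14,15): XOR of data positions = 0⊕0⊕0⊕0⊕0⊕0⊕1 = 1
p4 (pos 4,5,6,7,12,13,14,15): XOR of data positions = 0⊕0⊕0⊕0⊕0⊕0⊕1 = 1
p8 (pos 8,9,10,11,12,13,14,15): XOR of data positions = 0⊕0⊕0⊕0⊕0⊕0⊕1 = 1
Codeword: 110100010000001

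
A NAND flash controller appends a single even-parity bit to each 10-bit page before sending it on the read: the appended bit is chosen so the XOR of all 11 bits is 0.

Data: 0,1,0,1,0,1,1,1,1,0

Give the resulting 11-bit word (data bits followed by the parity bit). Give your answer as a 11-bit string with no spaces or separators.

XOR of the 10 data bits: 0⊕1⊕0⊕1⊕0⊕1⊕1⊕1⊕1⊕0 = 0
Parity bit = 0 (so all 11 bits XOR to 0).

01010111100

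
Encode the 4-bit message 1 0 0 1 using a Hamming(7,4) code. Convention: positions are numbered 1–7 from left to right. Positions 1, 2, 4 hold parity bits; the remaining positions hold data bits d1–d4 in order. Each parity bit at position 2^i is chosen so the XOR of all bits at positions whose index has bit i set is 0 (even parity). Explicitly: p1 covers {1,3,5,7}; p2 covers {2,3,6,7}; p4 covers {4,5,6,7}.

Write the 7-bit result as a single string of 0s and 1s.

Place data at non-parity positions: p1 p2 1 p4 0 0 1
p1 (pos 1,3,5,7): XOR of data positions = 1⊕0⊕1 = 0
p2 (pos 2,3,6,7): XOR of data positions = 1⊕0⊕1 = 0
p4 (pos 4,5,6,7): XOR of data positions = 0⊕0⊕1 = 1
Codeword: 0011001

0011001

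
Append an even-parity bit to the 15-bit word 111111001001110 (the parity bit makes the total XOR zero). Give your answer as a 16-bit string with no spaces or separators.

1111110010011100

XOR of the 15 data bits: 1⊕1⊕1⊕1⊕1⊕1⊕0⊕0⊕1⊕0⊕0⊕1⊕1⊕1⊕0 = 0
Parity bit = 0 (so all 16 bits XOR to 0).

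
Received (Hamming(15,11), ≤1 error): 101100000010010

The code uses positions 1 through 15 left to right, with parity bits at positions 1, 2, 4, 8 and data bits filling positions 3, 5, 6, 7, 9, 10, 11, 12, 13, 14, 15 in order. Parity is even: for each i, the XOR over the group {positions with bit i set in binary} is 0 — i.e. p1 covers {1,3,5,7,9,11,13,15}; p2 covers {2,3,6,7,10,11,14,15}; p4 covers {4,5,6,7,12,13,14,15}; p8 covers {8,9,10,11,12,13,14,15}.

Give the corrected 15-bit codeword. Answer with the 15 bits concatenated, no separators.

s1 (pos 1,3,5,7,9,11,13,15): 1⊕1⊕0⊕0⊕0⊕1⊕0⊕0 = 1
s2 (pos 2,3,6,7,10,11,14,15): 0⊕1⊕0⊕0⊕0⊕1⊕1⊕0 = 1
s4 (pos 4,5,6,7,12,13,14,15): 1⊕0⊕0⊕0⊕0⊕0⊕1⊕0 = 0
s8 (pos 8,9,10,11,12,13,14,15): 0⊕0⊕0⊕1⊕0⊕0⊕1⊕0 = 0
Syndrome s8…s1 = 0011 → error at position 3.
Flip position 3: 101100000010010 → 100100000010010

100100000010010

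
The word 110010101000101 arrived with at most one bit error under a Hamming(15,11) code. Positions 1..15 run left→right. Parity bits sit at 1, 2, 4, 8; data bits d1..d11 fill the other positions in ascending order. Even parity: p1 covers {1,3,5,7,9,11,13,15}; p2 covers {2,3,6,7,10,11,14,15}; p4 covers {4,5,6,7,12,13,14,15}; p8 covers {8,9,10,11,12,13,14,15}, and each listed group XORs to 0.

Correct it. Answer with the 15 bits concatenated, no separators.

s1 (pos 1,3,5,7,9,11,13,15): 1⊕0⊕1⊕1⊕1⊕0⊕1⊕1 = 0
s2 (pos 2,3,6,7,10,11,14,15): 1⊕0⊕0⊕1⊕0⊕0⊕0⊕1 = 1
s4 (pos 4,5,6,7,12,13,14,15): 0⊕1⊕0⊕1⊕0⊕1⊕0⊕1 = 0
s8 (pos 8,9,10,11,12,13,14,15): 0⊕1⊕0⊕0⊕0⊕1⊕0⊕1 = 1
Syndrome s8…s1 = 1010 → error at position 10.
Flip position 10: 110010101000101 → 110010101100101

110010101100101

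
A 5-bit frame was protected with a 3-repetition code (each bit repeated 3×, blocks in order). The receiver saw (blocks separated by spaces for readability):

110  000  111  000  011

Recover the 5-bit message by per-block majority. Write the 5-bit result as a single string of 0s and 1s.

10101

Block 1 (110): 2 ones → 1
Block 2 (000): 0 ones → 0
Block 3 (111): 3 ones → 1
Block 4 (000): 0 ones → 0
Block 5 (011): 2 ones → 1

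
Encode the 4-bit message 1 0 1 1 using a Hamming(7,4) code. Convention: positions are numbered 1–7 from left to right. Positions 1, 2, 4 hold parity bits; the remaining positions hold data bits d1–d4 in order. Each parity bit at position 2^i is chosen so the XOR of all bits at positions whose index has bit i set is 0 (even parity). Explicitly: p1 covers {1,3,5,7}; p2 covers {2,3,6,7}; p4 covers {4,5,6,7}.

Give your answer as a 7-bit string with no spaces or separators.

Place data at non-parity positions: p1 p2 1 p4 0 1 1
p1 (pos 1,3,5,7): XOR of data positions = 1⊕0⊕1 = 0
p2 (pos 2,3,6,7): XOR of data positions = 1⊕1⊕1 = 1
p4 (pos 4,5,6,7): XOR of data positions = 0⊕1⊕1 = 0
Codeword: 0110011

0110011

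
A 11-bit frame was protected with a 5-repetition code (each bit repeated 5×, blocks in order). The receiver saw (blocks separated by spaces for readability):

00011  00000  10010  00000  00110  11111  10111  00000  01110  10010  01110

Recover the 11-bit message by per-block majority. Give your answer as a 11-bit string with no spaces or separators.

Block 1 (00011): 2 ones → 0
Block 2 (00000): 0 ones → 0
Block 3 (10010): 2 ones → 0
Block 4 (00000): 0 ones → 0
Block 5 (00110): 2 ones → 0
Block 6 (11111): 5 ones → 1
Block 7 (10111): 4 ones → 1
Block 8 (00000): 0 ones → 0
Block 9 (01110): 3 ones → 1
Block 10 (10010): 2 ones → 0
Block 11 (01110): 3 ones → 1

00000110101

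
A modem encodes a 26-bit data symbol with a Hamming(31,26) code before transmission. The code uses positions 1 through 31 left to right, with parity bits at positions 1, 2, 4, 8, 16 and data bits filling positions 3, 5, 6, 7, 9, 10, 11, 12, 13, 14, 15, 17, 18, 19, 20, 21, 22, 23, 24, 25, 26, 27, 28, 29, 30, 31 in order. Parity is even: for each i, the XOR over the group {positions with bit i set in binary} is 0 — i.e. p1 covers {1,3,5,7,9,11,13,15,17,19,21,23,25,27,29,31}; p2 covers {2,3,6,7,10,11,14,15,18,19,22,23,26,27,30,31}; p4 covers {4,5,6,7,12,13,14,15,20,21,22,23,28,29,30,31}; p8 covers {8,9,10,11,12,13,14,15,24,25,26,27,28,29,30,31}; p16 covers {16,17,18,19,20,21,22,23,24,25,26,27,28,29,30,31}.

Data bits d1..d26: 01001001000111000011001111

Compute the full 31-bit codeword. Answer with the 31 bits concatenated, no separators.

Place data at non-parity positions: p1 p2 0 p4 1 0 0 p8 1 0 0 1 0 0 0 p16 1 1 1 0 0 0 0 1 1 0 0 1 1 1 1
p1 (pos 1,3,5,7,9,11,13,15,17,19,21,23,25,27,29,31): XOR of data positions = 0⊕1⊕0⊕1⊕0⊕0⊕0⊕1⊕1⊕0⊕0⊕1⊕0⊕1⊕1 = 1
p2 (pos 2,3,6,7,10,11,14,15,18,19,22,23,26,27,30,31): XOR of data positions = 0⊕0⊕0⊕0⊕0⊕0⊕0⊕1⊕1⊕0⊕0⊕0⊕0⊕1⊕1 = 0
p4 (pos 4,5,6,7,12,13,14,15,20,21,22,23,28,29,30,31): XOR of data positions = 1⊕0⊕0⊕1⊕0⊕0⊕0⊕0⊕0⊕0⊕0⊕1⊕1⊕1⊕1 = 0
p8 (pos 8,9,10,11,12,13,14,15,24,25,26,27,28,29,30,31): XOR of data positions = 1⊕0⊕0⊕1⊕0⊕0⊕0⊕1⊕1⊕0⊕0⊕1⊕1⊕1⊕1 = 0
p16 (pos 16,17,18,19,20,21,22,23,24,25,26,27,28,29,30,31): XOR of data positions = 1⊕1⊕1⊕0⊕0⊕0⊕0⊕1⊕1⊕0⊕0⊕1⊕1⊕1⊕1 = 1
Codeword: 1000100010010001111000011001111

1000100010010001111000011001111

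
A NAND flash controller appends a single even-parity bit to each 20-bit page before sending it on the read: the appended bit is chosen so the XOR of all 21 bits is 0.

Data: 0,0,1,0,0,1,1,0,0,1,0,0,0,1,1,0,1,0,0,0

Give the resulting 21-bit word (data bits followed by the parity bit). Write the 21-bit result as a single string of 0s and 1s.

XOR of the 20 data bits: 0⊕0⊕1⊕0⊕0⊕1⊕1⊕0⊕0⊕1⊕0⊕0⊕0⊕1⊕1⊕0⊕1⊕0⊕0⊕0 = 1
Parity bit = 1 (so all 21 bits XOR to 0).

001001100100011010001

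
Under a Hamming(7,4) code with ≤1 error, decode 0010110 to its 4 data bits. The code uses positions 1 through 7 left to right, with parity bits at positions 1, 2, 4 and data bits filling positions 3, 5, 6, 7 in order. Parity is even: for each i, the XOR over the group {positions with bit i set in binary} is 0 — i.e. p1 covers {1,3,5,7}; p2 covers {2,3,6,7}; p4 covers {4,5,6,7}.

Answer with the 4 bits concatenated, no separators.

1110

s1 (pos 1,3,5,7): 0⊕1⊕1⊕0 = 0
s2 (pos 2,3,6,7): 0⊕1⊕1⊕0 = 0
s4 (pos 4,5,6,7): 0⊕1⊕1⊕0 = 0
Syndrome s4…s1 = 000 → no error.
Read data bits from positions 3,5,6,7: 1110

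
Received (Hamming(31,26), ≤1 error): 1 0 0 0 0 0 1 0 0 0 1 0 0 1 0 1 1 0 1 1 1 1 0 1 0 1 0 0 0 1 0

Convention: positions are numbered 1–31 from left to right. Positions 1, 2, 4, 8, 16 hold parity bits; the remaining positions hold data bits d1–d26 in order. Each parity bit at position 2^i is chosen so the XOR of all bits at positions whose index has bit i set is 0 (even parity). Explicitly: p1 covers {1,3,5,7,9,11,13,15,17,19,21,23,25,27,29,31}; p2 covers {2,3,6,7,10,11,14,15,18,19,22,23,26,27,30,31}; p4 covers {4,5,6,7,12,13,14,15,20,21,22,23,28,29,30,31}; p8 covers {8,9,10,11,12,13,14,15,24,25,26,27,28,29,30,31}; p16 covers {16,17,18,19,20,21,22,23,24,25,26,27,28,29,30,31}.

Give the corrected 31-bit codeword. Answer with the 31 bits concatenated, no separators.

s1 (pos 1,3,5,7,9,11,13,15,17,19,21,23,25,27,29,31): 1⊕0⊕0⊕1⊕0⊕1⊕0⊕0⊕1⊕1⊕1⊕0⊕0⊕0⊕0⊕0 = 0
s2 (pos 2,3,6,7,10,11,14,15,18,19,22,23,26,27,30,31): 0⊕0⊕0⊕1⊕0⊕1⊕1⊕0⊕0⊕1⊕1⊕0⊕1⊕0⊕1⊕0 = 1
s4 (pos 4,5,6,7,12,13,14,15,20,21,22,23,28,29,30,31): 0⊕0⊕0⊕1⊕0⊕0⊕1⊕0⊕1⊕1⊕1⊕0⊕0⊕0⊕1⊕0 = 0
s8 (pos 8,9,10,11,12,13,14,15,24,25,26,27,28,29,30,31): 0⊕0⊕0⊕1⊕0⊕0⊕1⊕0⊕1⊕0⊕1⊕0⊕0⊕0⊕1⊕0 = 1
s16 (pos 16,17,18,19,20,21,22,23,24,25,26,27,28,29,30,31): 1⊕1⊕0⊕1⊕1⊕1⊕1⊕0⊕1⊕0⊕1⊕0⊕0⊕0⊕1⊕0 = 1
Syndrome s16…s1 = 11010 → error at position 26.
Flip position 26: 1000001000100101101111010100010 → 1000001000100101101111010000010

1000001000100101101111010000010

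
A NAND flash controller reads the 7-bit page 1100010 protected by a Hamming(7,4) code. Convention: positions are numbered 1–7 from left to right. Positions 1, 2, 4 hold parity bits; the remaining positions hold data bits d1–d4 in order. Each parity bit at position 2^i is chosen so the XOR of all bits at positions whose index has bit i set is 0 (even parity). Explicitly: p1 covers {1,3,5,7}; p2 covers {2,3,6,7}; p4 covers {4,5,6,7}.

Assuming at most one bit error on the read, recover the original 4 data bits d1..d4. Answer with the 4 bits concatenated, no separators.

s1 (pos 1,3,5,7): 1⊕0⊕0⊕0 = 1
s2 (pos 2,3,6,7): 1⊕0⊕1⊕0 = 0
s4 (pos 4,5,6,7): 0⊕0⊕1⊕0 = 1
Syndrome s4…s1 = 101 → error at position 5.
Flip position 5: 1100010 → 1100110
Read data bits from positions 3,5,6,7: 0110

0110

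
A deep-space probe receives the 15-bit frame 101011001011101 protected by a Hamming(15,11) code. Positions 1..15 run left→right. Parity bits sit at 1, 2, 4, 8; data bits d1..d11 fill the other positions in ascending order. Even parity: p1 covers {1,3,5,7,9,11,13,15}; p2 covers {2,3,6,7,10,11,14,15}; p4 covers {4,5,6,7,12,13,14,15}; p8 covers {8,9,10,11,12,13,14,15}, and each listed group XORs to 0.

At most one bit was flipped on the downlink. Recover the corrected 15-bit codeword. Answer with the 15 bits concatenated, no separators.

s1 (pos 1,3,5,7,9,11,13,15): 1⊕1⊕1⊕0⊕1⊕1⊕1⊕1 = 1
s2 (pos 2,3,6,7,10,11,14,15): 0⊕1⊕1⊕0⊕0⊕1⊕0⊕1 = 0
s4 (pos 4,5,6,7,12,13,14,15): 0⊕1⊕1⊕0⊕1⊕1⊕0⊕1 = 1
s8 (pos 8,9,10,11,12,13,14,15): 0⊕1⊕0⊕1⊕1⊕1⊕0⊕1 = 1
Syndrome s8…s1 = 1101 → error at position 13.
Flip position 13: 101011001011101 → 101011001011001

101011001011001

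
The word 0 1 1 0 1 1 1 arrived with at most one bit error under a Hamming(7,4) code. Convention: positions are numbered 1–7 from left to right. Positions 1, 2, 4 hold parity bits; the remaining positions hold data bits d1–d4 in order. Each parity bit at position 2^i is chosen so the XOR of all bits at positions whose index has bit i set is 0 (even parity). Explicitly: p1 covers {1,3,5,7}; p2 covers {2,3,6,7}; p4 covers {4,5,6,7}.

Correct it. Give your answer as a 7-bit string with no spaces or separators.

s1 (pos 1,3,5,7): 0⊕1⊕1⊕1 = 1
s2 (pos 2,3,6,7): 1⊕1⊕1⊕1 = 0
s4 (pos 4,5,6,7): 0⊕1⊕1⊕1 = 1
Syndrome s4…s1 = 101 → error at position 5.
Flip position 5: 0110111 → 0110011

0110011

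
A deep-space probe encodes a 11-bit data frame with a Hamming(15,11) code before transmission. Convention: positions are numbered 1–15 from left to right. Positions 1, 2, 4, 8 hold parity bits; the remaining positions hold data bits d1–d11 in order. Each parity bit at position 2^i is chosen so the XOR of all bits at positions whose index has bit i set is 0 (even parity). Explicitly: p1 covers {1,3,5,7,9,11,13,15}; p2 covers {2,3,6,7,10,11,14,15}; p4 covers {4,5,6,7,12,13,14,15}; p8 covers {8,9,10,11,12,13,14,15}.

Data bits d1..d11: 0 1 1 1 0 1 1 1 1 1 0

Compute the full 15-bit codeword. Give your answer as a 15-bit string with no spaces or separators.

Place data at non-parity positions: p1 p2 0 p4 1 1 1 p8 0 1 1 1 1 1 0
p1 (pos 1,3,5,7,9,11,13,15): XOR of data positions = 0⊕1⊕1⊕0⊕1⊕1⊕0 = 0
p2 (pos 2,3,6,7,10,11,14,15): XOR of data positions = 0⊕1⊕1⊕1⊕1⊕1⊕0 = 1
p4 (pos 4,5,6,7,12,13,14,15): XOR of data positions = 1⊕1⊕1⊕1⊕1⊕1⊕0 = 0
p8 (pos 8,9,10,11,12,13,14,15): XOR of data positions = 0⊕1⊕1⊕1⊕1⊕1⊕0 = 1
Codeword: 010011110111110

010011110111110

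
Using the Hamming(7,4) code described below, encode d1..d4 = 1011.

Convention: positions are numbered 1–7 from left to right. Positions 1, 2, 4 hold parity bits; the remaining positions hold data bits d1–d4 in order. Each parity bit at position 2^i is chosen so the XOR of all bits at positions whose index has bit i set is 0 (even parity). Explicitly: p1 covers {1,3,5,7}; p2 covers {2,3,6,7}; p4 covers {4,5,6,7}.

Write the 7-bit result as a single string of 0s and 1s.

0110011

Place data at non-parity positions: p1 p2 1 p4 0 1 1
p1 (pos 1,3,5,7): XOR of data positions = 1⊕0⊕1 = 0
p2 (pos 2,3,6,7): XOR of data positions = 1⊕1⊕1 = 1
p4 (pos 4,5,6,7): XOR of data positions = 0⊕1⊕1 = 0
Codeword: 0110011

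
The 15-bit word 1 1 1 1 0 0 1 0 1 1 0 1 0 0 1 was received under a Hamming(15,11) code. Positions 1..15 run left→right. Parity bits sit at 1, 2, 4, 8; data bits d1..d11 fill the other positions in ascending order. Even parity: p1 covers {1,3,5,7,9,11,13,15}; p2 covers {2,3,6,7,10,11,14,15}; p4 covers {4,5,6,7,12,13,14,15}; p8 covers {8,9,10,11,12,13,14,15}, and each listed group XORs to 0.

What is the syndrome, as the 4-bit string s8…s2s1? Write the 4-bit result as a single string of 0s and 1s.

s1 (pos 1,3,5,7,9,11,13,15): 1⊕1⊕0⊕1⊕1⊕0⊕0⊕1 = 1
s2 (pos 2,3,6,7,10,11,14,15): 1⊕1⊕0⊕1⊕1⊕0⊕0⊕1 = 1
s4 (pos 4,5,6,7,12,13,14,15): 1⊕0⊕0⊕1⊕1⊕0⊕0⊕1 = 0
s8 (pos 8,9,10,11,12,13,14,15): 0⊕1⊕1⊕0⊕1⊕0⊕0⊕1 = 0
Syndrome s8…s1 = 0011 → error at position 3.

0011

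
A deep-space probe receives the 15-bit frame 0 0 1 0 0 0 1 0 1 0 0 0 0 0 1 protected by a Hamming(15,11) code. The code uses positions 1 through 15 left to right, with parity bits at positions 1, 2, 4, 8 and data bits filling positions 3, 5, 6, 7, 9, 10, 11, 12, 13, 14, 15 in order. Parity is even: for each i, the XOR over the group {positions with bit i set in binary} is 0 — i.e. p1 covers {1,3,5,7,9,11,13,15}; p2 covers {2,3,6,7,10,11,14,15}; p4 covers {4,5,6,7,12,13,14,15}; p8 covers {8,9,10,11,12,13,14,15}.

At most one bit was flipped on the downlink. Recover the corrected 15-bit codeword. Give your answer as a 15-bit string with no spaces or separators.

s1 (pos 1,3,5,7,9,11,13,15): 0⊕1⊕0⊕1⊕1⊕0⊕0⊕1 = 0
s2 (pos 2,3,6,7,10,11,14,15): 0⊕1⊕0⊕1⊕0⊕0⊕0⊕1 = 1
s4 (pos 4,5,6,7,12,13,14,15): 0⊕0⊕0⊕1⊕0⊕0⊕0⊕1 = 0
s8 (pos 8,9,10,11,12,13,14,15): 0⊕1⊕0⊕0⊕0⊕0⊕0⊕1 = 0
Syndrome s8…s1 = 0010 → error at position 2.
Flip position 2: 001000101000001 → 011000101000001

011000101000001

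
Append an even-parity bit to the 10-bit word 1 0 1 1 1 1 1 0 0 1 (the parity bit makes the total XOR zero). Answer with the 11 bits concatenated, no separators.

10111110011

XOR of the 10 data bits: 1⊕0⊕1⊕1⊕1⊕1⊕1⊕0⊕0⊕1 = 1
Parity bit = 1 (so all 11 bits XOR to 0).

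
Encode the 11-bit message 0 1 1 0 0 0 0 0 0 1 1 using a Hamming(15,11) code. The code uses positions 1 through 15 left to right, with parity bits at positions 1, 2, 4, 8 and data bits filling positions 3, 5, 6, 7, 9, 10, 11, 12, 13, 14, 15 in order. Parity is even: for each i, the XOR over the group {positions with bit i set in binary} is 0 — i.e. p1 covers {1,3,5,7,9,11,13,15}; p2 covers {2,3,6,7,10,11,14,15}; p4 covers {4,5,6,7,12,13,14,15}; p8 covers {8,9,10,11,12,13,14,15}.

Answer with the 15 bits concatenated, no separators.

Place data at non-parity positions: p1 p2 0 p4 1 1 0 p8 0 0 0 0 0 1 1
p1 (pos 1,3,5,7,9,11,13,15): XOR of data positions = 0⊕1⊕0⊕0⊕0⊕0⊕1 = 0
p2 (pos 2,3,6,7,10,11,14,15): XOR of data positions = 0⊕1⊕0⊕0⊕0⊕1⊕1 = 1
p4 (pos 4,5,6,7,12,13,14,15): XOR of data positions = 1⊕1⊕0⊕0⊕0⊕1⊕1 = 0
p8 (pos 8,9,10,11,12,13,14,15): XOR of data positions = 0⊕0⊕0⊕0⊕0⊕1⊕1 = 0
Codeword: 010011000000011

010011000000011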